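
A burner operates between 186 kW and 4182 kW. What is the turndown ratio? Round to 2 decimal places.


TDR = Q_max / Q_min
TDR = 4182 / 186 = 22.48


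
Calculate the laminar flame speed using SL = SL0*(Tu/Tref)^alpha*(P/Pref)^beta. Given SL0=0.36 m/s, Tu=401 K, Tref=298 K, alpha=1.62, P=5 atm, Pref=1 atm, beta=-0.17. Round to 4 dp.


SL = SL0 * (Tu/Tref)^alpha * (P/Pref)^beta
T ratio = 401/298 = 1.34563758
(T ratio)^alpha = 1.34563758^1.62 = 1.617572
(P/Pref)^beta = 5^(-0.17) = 0.760633
SL = 0.36 * 1.617572 * 0.760633 = 0.4429 m/s


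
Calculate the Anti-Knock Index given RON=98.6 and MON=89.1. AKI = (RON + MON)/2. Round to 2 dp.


AKI = (RON + MON) / 2
AKI = (98.6 + 89.1) / 2
AKI = 187.7 / 2 = 93.85


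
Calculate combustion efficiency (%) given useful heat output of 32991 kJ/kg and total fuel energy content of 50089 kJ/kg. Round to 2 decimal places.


Efficiency = (Q_useful / Q_fuel) * 100
Efficiency = (32991 / 50089) * 100
Efficiency = 0.6586 * 100 = 65.86%


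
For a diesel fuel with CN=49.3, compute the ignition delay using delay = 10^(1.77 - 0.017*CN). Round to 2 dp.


delay = 10^(1.77 - 0.017*CN)
Exponent = 1.77 - 0.017*49.3 = 0.9319
delay = 10^0.9319 = 8.55 ms


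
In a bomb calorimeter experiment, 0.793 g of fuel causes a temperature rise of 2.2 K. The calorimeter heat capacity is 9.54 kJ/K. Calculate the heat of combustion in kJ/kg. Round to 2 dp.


Hc = C_cal * delta_T / m_fuel
Q_released = 9.54 * 2.2 = 20.9880 kJ
m_fuel = 0.793 g = 0.793/1000 kg = 0.000793 kg
Hc = 20.9880 / 0.000793 = 26466.58 kJ/kg


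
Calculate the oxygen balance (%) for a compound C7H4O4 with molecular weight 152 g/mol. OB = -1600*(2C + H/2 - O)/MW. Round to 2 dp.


OB = -1600 * (2C + H/2 - O) / MW
Inner = 2*7 + 4/2 - 4 = 12.00
OB = -1600 * 12.00 / 152 = -126.32%


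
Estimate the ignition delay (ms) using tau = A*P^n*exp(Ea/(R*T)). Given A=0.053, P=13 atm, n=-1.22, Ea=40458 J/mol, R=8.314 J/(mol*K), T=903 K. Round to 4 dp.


tau = A * P^n * exp(Ea/(R*T))
P^n = 13^(-1.22) = 0.04375111
Ea/(R*T) = 40458/(8.314*903) = 5.388981
exp(Ea/(R*T)) = 218.980096
tau = 0.053 * 0.04375111 * 218.980096 = 0.5078 ms


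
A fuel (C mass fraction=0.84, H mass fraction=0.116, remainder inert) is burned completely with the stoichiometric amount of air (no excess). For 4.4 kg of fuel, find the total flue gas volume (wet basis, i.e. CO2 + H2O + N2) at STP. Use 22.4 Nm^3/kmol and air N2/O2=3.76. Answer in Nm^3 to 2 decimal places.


Per kg fuel: CO2 = (C/12 kmol)*22.4 = (0.84/12)*22.4 = 1.56800 Nm^3
Per kg fuel: H2O = (H/2 kmol)*22.4 = (0.116/2)*22.4 = 1.29920 Nm^3
O2 needed per kg fuel = C/12 + H/4 = 0.84/12 + 0.116/4 = 0.09900000 kmol
Per kg fuel: N2 = O2*3.76*22.4 = 0.09900000*3.76*22.4 = 8.33818 Nm^3
Total per kg = 1.56800 + 1.29920 + 8.33818 = 11.20538 Nm^3
Total = 11.20538 * 4.4 = 49.30 Nm^3


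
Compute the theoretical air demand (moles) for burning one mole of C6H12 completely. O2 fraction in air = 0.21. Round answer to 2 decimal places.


Balanced combustion: C6H12 + 9 O2 -> 6 CO2 + 6 H2O
O2 needed = C + H/4 = 6 + 12/4 = 9.00 moles
Air moles = O2 / 0.21 = 9.00 / 0.21 = 42.86 moles air


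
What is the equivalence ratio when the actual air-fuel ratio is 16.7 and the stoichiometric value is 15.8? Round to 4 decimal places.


phi = AFR_stoich / AFR_actual
phi = 15.8 / 16.7 = 0.9461


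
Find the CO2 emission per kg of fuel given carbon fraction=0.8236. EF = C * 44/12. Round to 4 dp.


EF = C_frac * (M_CO2 / M_C)
EF = 0.8236 * (44/12)
EF = 0.8236 * 3.666667 = 3.0199 kg_CO2/kg_fuel


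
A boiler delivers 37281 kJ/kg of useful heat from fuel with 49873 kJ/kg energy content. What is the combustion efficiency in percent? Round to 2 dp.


Efficiency = (Q_useful / Q_fuel) * 100
Efficiency = (37281 / 49873) * 100
Efficiency = 0.7475 * 100 = 74.75%


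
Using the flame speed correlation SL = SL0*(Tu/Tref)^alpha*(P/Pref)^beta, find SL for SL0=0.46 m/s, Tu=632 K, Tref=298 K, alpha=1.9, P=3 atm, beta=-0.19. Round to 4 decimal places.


SL = SL0 * (Tu/Tref)^alpha * (P/Pref)^beta
T ratio = 632/298 = 2.12080537
(T ratio)^alpha = 2.12080537^1.9 = 4.172070
(P/Pref)^beta = 3^(-0.19) = 0.811609
SL = 0.46 * 4.172070 * 0.811609 = 1.5576 m/s


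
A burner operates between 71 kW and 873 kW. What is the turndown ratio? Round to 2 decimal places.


TDR = Q_max / Q_min
TDR = 873 / 71 = 12.30


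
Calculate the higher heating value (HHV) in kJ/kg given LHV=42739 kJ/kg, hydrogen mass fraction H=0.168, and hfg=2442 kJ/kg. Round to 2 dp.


HHV = LHV + hfg * 9 * H
Water addition = 2442 * 9 * 0.168 = 3692.304 kJ/kg
HHV = 42739 + 3692.304 = 46431.30 kJ/kg


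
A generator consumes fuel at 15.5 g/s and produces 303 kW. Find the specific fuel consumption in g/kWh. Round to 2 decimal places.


SFC = (mf / BP) * 3600
Rate = 15.5 / 303 = 0.051155 g/(s*kW)
SFC = 0.051155 * 3600 = 184.16 g/kWh


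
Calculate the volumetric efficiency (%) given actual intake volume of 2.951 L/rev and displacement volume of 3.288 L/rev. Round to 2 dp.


eta_v = (V_actual / V_disp) * 100
Ratio = 2.951 / 3.288 = 0.8975
eta_v = 0.8975 * 100 = 89.75%


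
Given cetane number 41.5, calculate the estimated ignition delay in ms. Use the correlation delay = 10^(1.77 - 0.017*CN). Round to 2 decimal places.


delay = 10^(1.77 - 0.017*CN)
Exponent = 1.77 - 0.017*41.5 = 1.0645
delay = 10^1.0645 = 11.60 ms


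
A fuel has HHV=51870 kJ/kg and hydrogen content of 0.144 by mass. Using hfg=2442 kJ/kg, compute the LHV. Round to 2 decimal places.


LHV = HHV - hfg * 9 * H
Water correction = 2442 * 9 * 0.144 = 3164.832 kJ/kg
LHV = 51870 - 3164.832 = 48705.17 kJ/kg


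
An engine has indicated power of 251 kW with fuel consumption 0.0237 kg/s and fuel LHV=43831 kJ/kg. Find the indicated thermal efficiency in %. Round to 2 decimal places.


eta_ith = (IP / (mf * LHV)) * 100
Denominator = 0.0237 * 43831 = 1038.7947 kW
eta_ith = (251 / 1038.7947) * 100 = 24.16%


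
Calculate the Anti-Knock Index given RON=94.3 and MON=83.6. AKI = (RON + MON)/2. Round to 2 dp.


AKI = (RON + MON) / 2
AKI = (94.3 + 83.6) / 2
AKI = 177.9 / 2 = 88.95


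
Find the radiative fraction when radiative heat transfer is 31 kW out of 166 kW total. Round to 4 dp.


f_rad = Q_rad / Q_total
f_rad = 31 / 166 = 0.1867


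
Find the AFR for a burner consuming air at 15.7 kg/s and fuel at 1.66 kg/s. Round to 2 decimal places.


AFR = m_air / m_fuel
AFR = 15.7 / 1.66 = 9.46


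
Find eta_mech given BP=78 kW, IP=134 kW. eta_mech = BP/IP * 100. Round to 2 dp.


eta_mech = (BP / IP) * 100
Ratio = 78 / 134 = 0.5821
eta_mech = 0.5821 * 100 = 58.21%


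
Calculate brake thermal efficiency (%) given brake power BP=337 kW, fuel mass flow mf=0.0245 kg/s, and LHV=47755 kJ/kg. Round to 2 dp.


eta_BTE = (BP / (mf * LHV)) * 100
Denominator = 0.0245 * 47755 = 1169.9975 kW
eta_BTE = (337 / 1169.9975) * 100 = 28.80%


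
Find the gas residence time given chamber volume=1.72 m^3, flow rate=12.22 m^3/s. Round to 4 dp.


tau = V / Q_flow
tau = 1.72 / 12.22 = 0.1408 s


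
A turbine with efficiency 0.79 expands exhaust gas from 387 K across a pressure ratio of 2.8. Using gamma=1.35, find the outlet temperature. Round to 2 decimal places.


T_out = T_in * (1 - eta * (1 - PR^(-(gamma-1)/gamma)))
Exponent = -(1.35-1)/1.35 = -0.25925926
PR^exp = 2.8^(-0.25925926) = 0.76572026
Factor = 1 - 0.79*(1 - 0.76572026) = 0.81491901
T_out = 387 * 0.81491901 = 315.37 K


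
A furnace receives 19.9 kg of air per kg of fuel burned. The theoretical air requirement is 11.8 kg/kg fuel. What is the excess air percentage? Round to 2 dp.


Excess air = actual - stoichiometric = 19.9 - 11.8 = 8.10 kg/kg fuel
Excess air % = (excess / stoich) * 100 = (8.10 / 11.8) * 100 = 68.64%


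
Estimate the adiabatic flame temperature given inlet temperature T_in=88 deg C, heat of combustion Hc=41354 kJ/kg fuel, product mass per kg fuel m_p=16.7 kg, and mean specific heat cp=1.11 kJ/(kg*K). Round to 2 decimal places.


T_ad = T_in + Hc / (m_p * cp)
Denominator = 16.7 * 1.11 = 18.5370
Temperature rise = 41354 / 18.5370 = 2230.89 K
T_ad = 88 + 2230.89 = 2318.89 deg C


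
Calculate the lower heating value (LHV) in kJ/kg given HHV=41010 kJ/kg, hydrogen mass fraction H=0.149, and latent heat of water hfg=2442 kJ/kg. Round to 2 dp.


LHV = HHV - hfg * 9 * H
Water correction = 2442 * 9 * 0.149 = 3274.722 kJ/kg
LHV = 41010 - 3274.722 = 37735.28 kJ/kg


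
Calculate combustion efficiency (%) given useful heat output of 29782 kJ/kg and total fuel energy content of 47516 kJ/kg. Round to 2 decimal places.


Efficiency = (Q_useful / Q_fuel) * 100
Efficiency = (29782 / 47516) * 100
Efficiency = 0.6268 * 100 = 62.68%


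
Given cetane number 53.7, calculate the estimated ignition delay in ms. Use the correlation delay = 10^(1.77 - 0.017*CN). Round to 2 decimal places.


delay = 10^(1.77 - 0.017*CN)
Exponent = 1.77 - 0.017*53.7 = 0.8571
delay = 10^0.8571 = 7.20 ms


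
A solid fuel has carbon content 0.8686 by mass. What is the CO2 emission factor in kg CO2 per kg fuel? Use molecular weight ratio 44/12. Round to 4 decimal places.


EF = C_frac * (M_CO2 / M_C)
EF = 0.8686 * (44/12)
EF = 0.8686 * 3.666667 = 3.1849 kg_CO2/kg_fuel


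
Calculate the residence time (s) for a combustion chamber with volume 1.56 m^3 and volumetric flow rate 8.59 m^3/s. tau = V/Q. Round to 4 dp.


tau = V / Q_flow
tau = 1.56 / 8.59 = 0.1816 s


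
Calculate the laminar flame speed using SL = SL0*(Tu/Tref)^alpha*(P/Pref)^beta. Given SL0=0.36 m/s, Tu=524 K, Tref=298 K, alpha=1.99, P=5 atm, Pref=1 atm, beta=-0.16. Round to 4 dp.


SL = SL0 * (Tu/Tref)^alpha * (P/Pref)^beta
T ratio = 524/298 = 1.75838926
(T ratio)^alpha = 1.75838926^1.99 = 3.074531
(P/Pref)^beta = 5^(-0.16) = 0.772974
SL = 0.36 * 3.074531 * 0.772974 = 0.8556 m/s


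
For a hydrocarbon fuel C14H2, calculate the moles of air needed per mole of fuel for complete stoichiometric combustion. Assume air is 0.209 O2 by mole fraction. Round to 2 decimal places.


Balanced combustion: C14H2 + 14.5 O2 -> 14 CO2 + 1 H2O
O2 needed = C + H/4 = 14 + 2/4 = 14.50 moles
Air moles = O2 / 0.209 = 14.50 / 0.209 = 69.38 moles air


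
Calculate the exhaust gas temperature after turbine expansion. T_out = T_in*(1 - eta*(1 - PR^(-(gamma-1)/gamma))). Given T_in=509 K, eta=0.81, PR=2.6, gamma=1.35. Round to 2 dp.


T_out = T_in * (1 - eta * (1 - PR^(-(gamma-1)/gamma)))
Exponent = -(1.35-1)/1.35 = -0.25925926
PR^exp = 2.6^(-0.25925926) = 0.78057442
Factor = 1 - 0.81*(1 - 0.78057442) = 0.82226528
T_out = 509 * 0.82226528 = 418.53 K


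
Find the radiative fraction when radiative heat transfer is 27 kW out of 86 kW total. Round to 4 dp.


f_rad = Q_rad / Q_total
f_rad = 27 / 86 = 0.3140


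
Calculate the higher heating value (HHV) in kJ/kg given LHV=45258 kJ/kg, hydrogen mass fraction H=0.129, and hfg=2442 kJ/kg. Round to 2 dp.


HHV = LHV + hfg * 9 * H
Water addition = 2442 * 9 * 0.129 = 2835.162 kJ/kg
HHV = 45258 + 2835.162 = 48093.16 kJ/kg


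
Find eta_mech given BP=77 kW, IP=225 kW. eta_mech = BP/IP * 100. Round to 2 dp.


eta_mech = (BP / IP) * 100
Ratio = 77 / 225 = 0.3422
eta_mech = 0.3422 * 100 = 34.22%


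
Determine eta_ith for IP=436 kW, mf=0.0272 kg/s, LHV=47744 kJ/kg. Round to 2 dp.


eta_ith = (IP / (mf * LHV)) * 100
Denominator = 0.0272 * 47744 = 1298.6368 kW
eta_ith = (436 / 1298.6368) * 100 = 33.57%


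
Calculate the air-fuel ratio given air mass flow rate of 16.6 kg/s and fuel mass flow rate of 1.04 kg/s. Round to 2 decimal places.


AFR = m_air / m_fuel
AFR = 16.6 / 1.04 = 15.96


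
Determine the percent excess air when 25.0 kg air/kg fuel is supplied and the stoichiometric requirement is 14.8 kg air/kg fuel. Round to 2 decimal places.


Excess air = actual - stoichiometric = 25.0 - 14.8 = 10.20 kg/kg fuel
Excess air % = (excess / stoich) * 100 = (10.20 / 14.8) * 100 = 68.92%


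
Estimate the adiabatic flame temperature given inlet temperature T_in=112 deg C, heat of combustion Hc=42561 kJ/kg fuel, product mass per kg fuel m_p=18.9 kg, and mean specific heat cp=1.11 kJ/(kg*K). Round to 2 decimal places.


T_ad = T_in + Hc / (m_p * cp)
Denominator = 18.9 * 1.11 = 20.9790
Temperature rise = 42561 / 20.9790 = 2028.74 K
T_ad = 112 + 2028.74 = 2140.74 deg C


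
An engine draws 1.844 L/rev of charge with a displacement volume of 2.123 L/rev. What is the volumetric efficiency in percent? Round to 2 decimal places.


eta_v = (V_actual / V_disp) * 100
Ratio = 1.844 / 2.123 = 0.8686
eta_v = 0.8686 * 100 = 86.86%


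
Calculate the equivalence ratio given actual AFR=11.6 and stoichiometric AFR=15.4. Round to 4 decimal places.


phi = AFR_stoich / AFR_actual
phi = 15.4 / 11.6 = 1.3276


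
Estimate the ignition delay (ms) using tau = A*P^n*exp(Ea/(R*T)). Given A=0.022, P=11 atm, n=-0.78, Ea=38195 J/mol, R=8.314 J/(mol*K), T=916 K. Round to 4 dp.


tau = A * P^n * exp(Ea/(R*T))
P^n = 11^(-0.78) = 0.15406845
Ea/(R*T) = 38195/(8.314*916) = 5.015347
exp(Ea/(R*T)) = 150.708483
tau = 0.022 * 0.15406845 * 150.708483 = 0.5108 ms


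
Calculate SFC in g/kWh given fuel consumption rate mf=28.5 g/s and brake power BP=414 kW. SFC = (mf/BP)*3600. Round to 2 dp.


SFC = (mf / BP) * 3600
Rate = 28.5 / 414 = 0.068841 g/(s*kW)
SFC = 0.068841 * 3600 = 247.83 g/kWh


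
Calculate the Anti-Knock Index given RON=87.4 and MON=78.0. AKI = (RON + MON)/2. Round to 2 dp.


AKI = (RON + MON) / 2
AKI = (87.4 + 78.0) / 2
AKI = 165.4 / 2 = 82.70


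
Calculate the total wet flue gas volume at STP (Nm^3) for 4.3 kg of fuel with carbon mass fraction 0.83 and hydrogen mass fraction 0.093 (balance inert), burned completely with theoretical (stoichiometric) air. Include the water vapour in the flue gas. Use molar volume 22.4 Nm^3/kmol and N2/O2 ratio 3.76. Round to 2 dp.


Per kg fuel: CO2 = (C/12 kmol)*22.4 = (0.83/12)*22.4 = 1.54933 Nm^3
Per kg fuel: H2O = (H/2 kmol)*22.4 = (0.093/2)*22.4 = 1.04160 Nm^3
O2 needed per kg fuel = C/12 + H/4 = 0.83/12 + 0.093/4 = 0.09241667 kmol
Per kg fuel: N2 = O2*3.76*22.4 = 0.09241667*3.76*22.4 = 7.78370 Nm^3
Total per kg = 1.54933 + 1.04160 + 7.78370 = 10.37463 Nm^3
Total = 10.37463 * 4.3 = 44.61 Nm^3


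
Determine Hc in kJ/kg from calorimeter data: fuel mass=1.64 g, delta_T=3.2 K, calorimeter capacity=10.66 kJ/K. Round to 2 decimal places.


Hc = C_cal * delta_T / m_fuel
Q_released = 10.66 * 3.2 = 34.1120 kJ
m_fuel = 1.64 g = 1.64/1000 kg = 0.001640 kg
Hc = 34.1120 / 0.001640 = 20800.00 kJ/kg


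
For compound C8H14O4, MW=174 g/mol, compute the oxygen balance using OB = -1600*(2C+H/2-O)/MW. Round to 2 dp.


OB = -1600 * (2C + H/2 - O) / MW
Inner = 2*8 + 14/2 - 4 = 19.00
OB = -1600 * 19.00 / 174 = -174.71%


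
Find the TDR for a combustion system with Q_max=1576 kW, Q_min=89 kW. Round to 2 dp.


TDR = Q_max / Q_min
TDR = 1576 / 89 = 17.71


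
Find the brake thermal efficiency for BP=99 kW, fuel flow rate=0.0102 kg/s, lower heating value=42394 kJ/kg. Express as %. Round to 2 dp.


eta_BTE = (BP / (mf * LHV)) * 100
Denominator = 0.0102 * 42394 = 432.4188 kW
eta_BTE = (99 / 432.4188) * 100 = 22.89%


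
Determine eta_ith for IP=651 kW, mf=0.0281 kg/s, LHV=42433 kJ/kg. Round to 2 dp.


eta_ith = (IP / (mf * LHV)) * 100
Denominator = 0.0281 * 42433 = 1192.3673 kW
eta_ith = (651 / 1192.3673) * 100 = 54.60%


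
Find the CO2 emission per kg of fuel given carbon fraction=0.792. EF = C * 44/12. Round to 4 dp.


EF = C_frac * (M_CO2 / M_C)
EF = 0.792 * (44/12)
EF = 0.792 * 3.666667 = 2.9040 kg_CO2/kg_fuel


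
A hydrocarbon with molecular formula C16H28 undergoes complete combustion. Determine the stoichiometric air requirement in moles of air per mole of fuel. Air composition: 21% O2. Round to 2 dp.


Balanced combustion: C16H28 + 23 O2 -> 16 CO2 + 14 H2O
O2 needed = C + H/4 = 16 + 28/4 = 23.00 moles
Air moles = O2 / 0.21 = 23.00 / 0.21 = 109.52 moles air


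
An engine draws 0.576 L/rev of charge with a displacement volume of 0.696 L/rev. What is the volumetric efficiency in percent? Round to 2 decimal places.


eta_v = (V_actual / V_disp) * 100
Ratio = 0.576 / 0.696 = 0.8276
eta_v = 0.8276 * 100 = 82.76%


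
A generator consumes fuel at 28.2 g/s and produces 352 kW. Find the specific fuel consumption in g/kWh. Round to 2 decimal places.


SFC = (mf / BP) * 3600
Rate = 28.2 / 352 = 0.080114 g/(s*kW)
SFC = 0.080114 * 3600 = 288.41 g/kWh


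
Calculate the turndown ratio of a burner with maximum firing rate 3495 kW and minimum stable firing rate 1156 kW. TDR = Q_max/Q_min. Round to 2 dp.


TDR = Q_max / Q_min
TDR = 3495 / 1156 = 3.02


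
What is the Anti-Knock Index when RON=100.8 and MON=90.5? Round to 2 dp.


AKI = (RON + MON) / 2
AKI = (100.8 + 90.5) / 2
AKI = 191.3 / 2 = 95.65


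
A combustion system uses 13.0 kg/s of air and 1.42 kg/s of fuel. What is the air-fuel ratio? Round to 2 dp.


AFR = m_air / m_fuel
AFR = 13.0 / 1.42 = 9.15


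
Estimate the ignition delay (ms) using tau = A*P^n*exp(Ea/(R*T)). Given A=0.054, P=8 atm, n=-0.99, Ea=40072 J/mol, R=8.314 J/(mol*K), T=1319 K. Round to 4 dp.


tau = A * P^n * exp(Ea/(R*T))
P^n = 8^(-0.99) = 0.12762652
Ea/(R*T) = 40072/(8.314*1319) = 3.654149
exp(Ea/(R*T)) = 38.634613
tau = 0.054 * 0.12762652 * 38.634613 = 0.2663 ms


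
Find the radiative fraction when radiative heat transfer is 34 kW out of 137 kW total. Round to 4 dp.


f_rad = Q_rad / Q_total
f_rad = 34 / 137 = 0.2482


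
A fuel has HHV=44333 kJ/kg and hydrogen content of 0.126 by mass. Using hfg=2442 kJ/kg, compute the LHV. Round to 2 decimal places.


LHV = HHV - hfg * 9 * H
Water correction = 2442 * 9 * 0.126 = 2769.228 kJ/kg
LHV = 44333 - 2769.228 = 41563.77 kJ/kg


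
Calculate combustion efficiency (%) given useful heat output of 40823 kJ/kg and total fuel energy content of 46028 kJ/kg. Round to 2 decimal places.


Efficiency = (Q_useful / Q_fuel) * 100
Efficiency = (40823 / 46028) * 100
Efficiency = 0.8869 * 100 = 88.69%


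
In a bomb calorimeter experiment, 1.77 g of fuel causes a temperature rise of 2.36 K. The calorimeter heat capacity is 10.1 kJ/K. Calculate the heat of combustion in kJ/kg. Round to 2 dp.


Hc = C_cal * delta_T / m_fuel
Q_released = 10.1 * 2.36 = 23.8360 kJ
m_fuel = 1.77 g = 1.77/1000 kg = 0.001770 kg
Hc = 23.8360 / 0.001770 = 13466.67 kJ/kg


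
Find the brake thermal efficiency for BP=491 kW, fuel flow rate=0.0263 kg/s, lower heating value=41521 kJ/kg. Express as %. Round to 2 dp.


eta_BTE = (BP / (mf * LHV)) * 100
Denominator = 0.0263 * 41521 = 1092.0023 kW
eta_BTE = (491 / 1092.0023) * 100 = 44.96%


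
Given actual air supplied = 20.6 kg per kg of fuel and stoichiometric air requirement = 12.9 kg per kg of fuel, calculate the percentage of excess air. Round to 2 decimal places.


Excess air = actual - stoichiometric = 20.6 - 12.9 = 7.70 kg/kg fuel
Excess air % = (excess / stoich) * 100 = (7.70 / 12.9) * 100 = 59.69%


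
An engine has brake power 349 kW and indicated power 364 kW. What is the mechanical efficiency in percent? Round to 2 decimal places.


eta_mech = (BP / IP) * 100
Ratio = 349 / 364 = 0.9588
eta_mech = 0.9588 * 100 = 95.88%


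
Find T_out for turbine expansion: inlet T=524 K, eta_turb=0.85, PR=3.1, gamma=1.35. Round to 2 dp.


T_out = T_in * (1 - eta * (1 - PR^(-(gamma-1)/gamma)))
Exponent = -(1.35-1)/1.35 = -0.25925926
PR^exp = 3.1^(-0.25925926) = 0.74577862
Factor = 1 - 0.85*(1 - 0.74577862) = 0.78391183
T_out = 524 * 0.78391183 = 410.77 K


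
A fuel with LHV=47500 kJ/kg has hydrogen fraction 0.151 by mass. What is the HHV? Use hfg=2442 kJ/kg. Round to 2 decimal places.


HHV = LHV + hfg * 9 * H
Water addition = 2442 * 9 * 0.151 = 3318.678 kJ/kg
HHV = 47500 + 3318.678 = 50818.68 kJ/kg


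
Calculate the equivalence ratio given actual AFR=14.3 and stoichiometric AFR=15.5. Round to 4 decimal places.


phi = AFR_stoich / AFR_actual
phi = 15.5 / 14.3 = 1.0839


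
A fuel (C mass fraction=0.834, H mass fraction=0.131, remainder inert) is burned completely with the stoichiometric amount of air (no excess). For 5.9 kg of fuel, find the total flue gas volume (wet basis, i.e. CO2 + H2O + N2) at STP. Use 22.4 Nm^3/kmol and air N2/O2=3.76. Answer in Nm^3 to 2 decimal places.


Per kg fuel: CO2 = (C/12 kmol)*22.4 = (0.834/12)*22.4 = 1.55680 Nm^3
Per kg fuel: H2O = (H/2 kmol)*22.4 = (0.131/2)*22.4 = 1.46720 Nm^3
O2 needed per kg fuel = C/12 + H/4 = 0.834/12 + 0.131/4 = 0.10225000 kmol
Per kg fuel: N2 = O2*3.76*22.4 = 0.10225000*3.76*22.4 = 8.61190 Nm^3
Total per kg = 1.55680 + 1.46720 + 8.61190 = 11.63590 Nm^3
Total = 11.63590 * 5.9 = 68.65 Nm^3


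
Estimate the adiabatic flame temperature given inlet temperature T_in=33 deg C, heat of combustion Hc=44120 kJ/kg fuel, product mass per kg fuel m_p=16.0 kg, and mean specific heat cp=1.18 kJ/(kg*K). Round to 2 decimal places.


T_ad = T_in + Hc / (m_p * cp)
Denominator = 16.0 * 1.18 = 18.8800
Temperature rise = 44120 / 18.8800 = 2336.86 K
T_ad = 33 + 2336.86 = 2369.86 deg C


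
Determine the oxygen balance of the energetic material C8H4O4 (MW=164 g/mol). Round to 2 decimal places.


OB = -1600 * (2C + H/2 - O) / MW
Inner = 2*8 + 4/2 - 4 = 14.00
OB = -1600 * 14.00 / 164 = -136.59%


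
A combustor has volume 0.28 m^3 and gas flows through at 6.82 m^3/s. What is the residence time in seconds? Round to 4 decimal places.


tau = V / Q_flow
tau = 0.28 / 6.82 = 0.0411 s


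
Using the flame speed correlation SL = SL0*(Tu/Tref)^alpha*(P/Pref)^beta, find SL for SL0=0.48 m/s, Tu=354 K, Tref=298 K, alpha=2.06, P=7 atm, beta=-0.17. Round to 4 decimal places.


SL = SL0 * (Tu/Tref)^alpha * (P/Pref)^beta
T ratio = 354/298 = 1.18791946
(T ratio)^alpha = 1.18791946^2.06 = 1.425809
(P/Pref)^beta = 7^(-0.17) = 0.718345
SL = 0.48 * 1.425809 * 0.718345 = 0.4916 m/s


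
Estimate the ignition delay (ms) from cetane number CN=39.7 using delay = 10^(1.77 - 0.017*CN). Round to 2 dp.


delay = 10^(1.77 - 0.017*CN)
Exponent = 1.77 - 0.017*39.7 = 1.0951
delay = 10^1.0951 = 12.45 ms


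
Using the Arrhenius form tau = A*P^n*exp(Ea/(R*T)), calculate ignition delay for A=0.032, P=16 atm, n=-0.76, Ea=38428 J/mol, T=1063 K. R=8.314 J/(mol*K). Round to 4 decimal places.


tau = A * P^n * exp(Ea/(R*T))
P^n = 16^(-0.76) = 0.12158187
Ea/(R*T) = 38428/(8.314*1063) = 4.348150
exp(Ea/(R*T)) = 77.335244
tau = 0.032 * 0.12158187 * 77.335244 = 0.3009 ms


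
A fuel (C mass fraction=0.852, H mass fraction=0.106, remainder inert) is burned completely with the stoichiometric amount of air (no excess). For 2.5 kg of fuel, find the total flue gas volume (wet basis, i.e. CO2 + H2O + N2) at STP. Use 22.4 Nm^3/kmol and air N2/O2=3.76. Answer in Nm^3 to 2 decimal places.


Per kg fuel: CO2 = (C/12 kmol)*22.4 = (0.852/12)*22.4 = 1.59040 Nm^3
Per kg fuel: H2O = (H/2 kmol)*22.4 = (0.106/2)*22.4 = 1.18720 Nm^3
O2 needed per kg fuel = C/12 + H/4 = 0.852/12 + 0.106/4 = 0.09750000 kmol
Per kg fuel: N2 = O2*3.76*22.4 = 0.09750000*3.76*22.4 = 8.21184 Nm^3
Total per kg = 1.59040 + 1.18720 + 8.21184 = 10.98944 Nm^3
Total = 10.98944 * 2.5 = 27.47 Nm^3


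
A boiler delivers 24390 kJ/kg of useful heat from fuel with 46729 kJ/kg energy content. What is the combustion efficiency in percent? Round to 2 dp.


Efficiency = (Q_useful / Q_fuel) * 100
Efficiency = (24390 / 46729) * 100
Efficiency = 0.5219 * 100 = 52.19%


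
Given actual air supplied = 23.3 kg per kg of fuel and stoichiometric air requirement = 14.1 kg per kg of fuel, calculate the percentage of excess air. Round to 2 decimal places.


Excess air = actual - stoichiometric = 23.3 - 14.1 = 9.20 kg/kg fuel
Excess air % = (excess / stoich) * 100 = (9.20 / 14.1) * 100 = 65.25%


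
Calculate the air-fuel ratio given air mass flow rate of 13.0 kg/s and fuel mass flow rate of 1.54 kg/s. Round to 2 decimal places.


AFR = m_air / m_fuel
AFR = 13.0 / 1.54 = 8.44


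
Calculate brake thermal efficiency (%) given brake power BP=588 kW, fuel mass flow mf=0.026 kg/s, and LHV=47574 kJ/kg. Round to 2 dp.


eta_BTE = (BP / (mf * LHV)) * 100
Denominator = 0.026 * 47574 = 1236.9240 kW
eta_BTE = (588 / 1236.9240) * 100 = 47.54%


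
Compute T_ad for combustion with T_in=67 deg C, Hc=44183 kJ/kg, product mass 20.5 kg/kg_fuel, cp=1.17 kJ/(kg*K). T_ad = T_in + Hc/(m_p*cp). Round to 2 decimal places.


T_ad = T_in + Hc / (m_p * cp)
Denominator = 20.5 * 1.17 = 23.9850
Temperature rise = 44183 / 23.9850 = 1842.11 K
T_ad = 67 + 1842.11 = 1909.11 deg C


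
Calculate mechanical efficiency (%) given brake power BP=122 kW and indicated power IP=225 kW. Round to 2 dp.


eta_mech = (BP / IP) * 100
Ratio = 122 / 225 = 0.5422
eta_mech = 0.5422 * 100 = 54.22%


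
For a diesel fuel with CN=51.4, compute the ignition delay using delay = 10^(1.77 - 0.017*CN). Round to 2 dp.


delay = 10^(1.77 - 0.017*CN)
Exponent = 1.77 - 0.017*51.4 = 0.8962
delay = 10^0.8962 = 7.87 ms


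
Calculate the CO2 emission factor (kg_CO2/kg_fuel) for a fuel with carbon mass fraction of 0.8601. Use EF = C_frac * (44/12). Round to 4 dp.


EF = C_frac * (M_CO2 / M_C)
EF = 0.8601 * (44/12)
EF = 0.8601 * 3.666667 = 3.1537 kg_CO2/kg_fuel


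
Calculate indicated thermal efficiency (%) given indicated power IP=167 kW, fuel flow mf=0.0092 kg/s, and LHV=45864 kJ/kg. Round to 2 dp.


eta_ith = (IP / (mf * LHV)) * 100
Denominator = 0.0092 * 45864 = 421.9488 kW
eta_ith = (167 / 421.9488) * 100 = 39.58%


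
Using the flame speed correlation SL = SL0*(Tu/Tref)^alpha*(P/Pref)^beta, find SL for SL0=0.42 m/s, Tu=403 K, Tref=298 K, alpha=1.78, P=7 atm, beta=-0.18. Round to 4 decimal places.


SL = SL0 * (Tu/Tref)^alpha * (P/Pref)^beta
T ratio = 403/298 = 1.35234899
(T ratio)^alpha = 1.35234899^1.78 = 1.711347
(P/Pref)^beta = 7^(-0.18) = 0.704502
SL = 0.42 * 1.711347 * 0.704502 = 0.5064 m/s


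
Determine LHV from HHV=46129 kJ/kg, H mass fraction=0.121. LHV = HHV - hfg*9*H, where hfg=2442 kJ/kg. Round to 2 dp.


LHV = HHV - hfg * 9 * H
Water correction = 2442 * 9 * 0.121 = 2659.338 kJ/kg
LHV = 46129 - 2659.338 = 43469.66 kJ/kg


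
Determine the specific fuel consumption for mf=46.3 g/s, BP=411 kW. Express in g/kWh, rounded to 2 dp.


SFC = (mf / BP) * 3600
Rate = 46.3 / 411 = 0.112652 g/(s*kW)
SFC = 0.112652 * 3600 = 405.55 g/kWh


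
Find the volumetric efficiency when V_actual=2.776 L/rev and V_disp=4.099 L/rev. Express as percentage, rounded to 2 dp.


eta_v = (V_actual / V_disp) * 100
Ratio = 2.776 / 4.099 = 0.6772
eta_v = 0.6772 * 100 = 67.72%


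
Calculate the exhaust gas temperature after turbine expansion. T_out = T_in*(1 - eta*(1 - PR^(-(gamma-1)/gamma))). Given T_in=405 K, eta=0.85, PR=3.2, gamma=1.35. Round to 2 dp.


T_out = T_in * (1 - eta * (1 - PR^(-(gamma-1)/gamma)))
Exponent = -(1.35-1)/1.35 = -0.25925926
PR^exp = 3.2^(-0.25925926) = 0.73966521
Factor = 1 - 0.85*(1 - 0.73966521) = 0.77871543
T_out = 405 * 0.77871543 = 315.38 K


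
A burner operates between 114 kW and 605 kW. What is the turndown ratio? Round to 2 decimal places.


TDR = Q_max / Q_min
TDR = 605 / 114 = 5.31


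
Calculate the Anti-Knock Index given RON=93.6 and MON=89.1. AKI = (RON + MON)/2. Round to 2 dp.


AKI = (RON + MON) / 2
AKI = (93.6 + 89.1) / 2
AKI = 182.7 / 2 = 91.35


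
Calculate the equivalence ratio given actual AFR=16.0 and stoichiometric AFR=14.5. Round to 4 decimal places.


phi = AFR_stoich / AFR_actual
phi = 14.5 / 16.0 = 0.9063


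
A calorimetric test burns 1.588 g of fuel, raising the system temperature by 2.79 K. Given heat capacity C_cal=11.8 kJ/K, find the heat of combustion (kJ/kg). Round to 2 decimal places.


Hc = C_cal * delta_T / m_fuel
Q_released = 11.8 * 2.79 = 32.9220 kJ
m_fuel = 1.588 g = 1.588/1000 kg = 0.001588 kg
Hc = 32.9220 / 0.001588 = 20731.74 kJ/kg


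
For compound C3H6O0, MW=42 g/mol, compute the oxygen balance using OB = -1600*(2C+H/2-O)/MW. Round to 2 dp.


OB = -1600 * (2C + H/2 - O) / MW
Inner = 2*3 + 6/2 - 0 = 9.00
OB = -1600 * 9.00 / 42 = -342.86%


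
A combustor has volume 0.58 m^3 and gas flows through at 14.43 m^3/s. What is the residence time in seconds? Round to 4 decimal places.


tau = V / Q_flow
tau = 0.58 / 14.43 = 0.0402 s


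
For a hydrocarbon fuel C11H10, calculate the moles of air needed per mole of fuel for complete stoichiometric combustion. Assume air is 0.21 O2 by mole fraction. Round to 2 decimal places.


Balanced combustion: C11H10 + 13.5 O2 -> 11 CO2 + 5 H2O
O2 needed = C + H/4 = 11 + 10/4 = 13.50 moles
Air moles = O2 / 0.21 = 13.50 / 0.21 = 64.29 moles air


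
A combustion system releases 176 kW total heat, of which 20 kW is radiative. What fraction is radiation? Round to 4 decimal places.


f_rad = Q_rad / Q_total
f_rad = 20 / 176 = 0.1136


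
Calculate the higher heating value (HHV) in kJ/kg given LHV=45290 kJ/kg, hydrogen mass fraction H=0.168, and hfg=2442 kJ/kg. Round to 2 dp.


HHV = LHV + hfg * 9 * H
Water addition = 2442 * 9 * 0.168 = 3692.304 kJ/kg
HHV = 45290 + 3692.304 = 48982.30 kJ/kg


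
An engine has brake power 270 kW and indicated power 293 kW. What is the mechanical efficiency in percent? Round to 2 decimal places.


eta_mech = (BP / IP) * 100
Ratio = 270 / 293 = 0.9215
eta_mech = 0.9215 * 100 = 92.15%


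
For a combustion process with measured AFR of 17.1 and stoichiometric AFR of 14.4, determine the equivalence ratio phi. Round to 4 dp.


phi = AFR_stoich / AFR_actual
phi = 14.4 / 17.1 = 0.8421


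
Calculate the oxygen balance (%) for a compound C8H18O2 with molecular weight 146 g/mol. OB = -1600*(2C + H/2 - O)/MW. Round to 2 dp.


OB = -1600 * (2C + H/2 - O) / MW
Inner = 2*8 + 18/2 - 2 = 23.00
OB = -1600 * 23.00 / 146 = -252.05%


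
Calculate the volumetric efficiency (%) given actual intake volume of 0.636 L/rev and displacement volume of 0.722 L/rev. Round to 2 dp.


eta_v = (V_actual / V_disp) * 100
Ratio = 0.636 / 0.722 = 0.8809
eta_v = 0.8809 * 100 = 88.09%


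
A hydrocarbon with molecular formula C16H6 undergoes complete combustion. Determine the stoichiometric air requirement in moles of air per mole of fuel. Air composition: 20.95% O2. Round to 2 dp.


Balanced combustion: C16H6 + 17.5 O2 -> 16 CO2 + 3 H2O
O2 needed = C + H/4 = 16 + 6/4 = 17.50 moles
Air moles = O2 / 0.2095 = 17.50 / 0.2095 = 83.53 moles air


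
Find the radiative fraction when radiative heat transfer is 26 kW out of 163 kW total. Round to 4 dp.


f_rad = Q_rad / Q_total
f_rad = 26 / 163 = 0.1595


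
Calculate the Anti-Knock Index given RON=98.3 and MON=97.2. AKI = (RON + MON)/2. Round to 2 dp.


AKI = (RON + MON) / 2
AKI = (98.3 + 97.2) / 2
AKI = 195.5 / 2 = 97.75


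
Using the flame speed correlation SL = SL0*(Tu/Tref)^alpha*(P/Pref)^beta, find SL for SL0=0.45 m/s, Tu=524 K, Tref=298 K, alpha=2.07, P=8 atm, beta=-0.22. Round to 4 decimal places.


SL = SL0 * (Tu/Tref)^alpha * (P/Pref)^beta
T ratio = 524/298 = 1.75838926
(T ratio)^alpha = 1.75838926^2.07 = 3.216534
(P/Pref)^beta = 8^(-0.22) = 0.632878
SL = 0.45 * 3.216534 * 0.632878 = 0.9161 m/s


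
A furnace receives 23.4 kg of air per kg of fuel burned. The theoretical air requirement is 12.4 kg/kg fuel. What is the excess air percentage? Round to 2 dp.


Excess air = actual - stoichiometric = 23.4 - 12.4 = 11.00 kg/kg fuel
Excess air % = (excess / stoich) * 100 = (11.00 / 12.4) * 100 = 88.71%


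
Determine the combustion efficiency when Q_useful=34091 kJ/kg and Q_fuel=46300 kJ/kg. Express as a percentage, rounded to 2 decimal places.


Efficiency = (Q_useful / Q_fuel) * 100
Efficiency = (34091 / 46300) * 100
Efficiency = 0.7363 * 100 = 73.63%


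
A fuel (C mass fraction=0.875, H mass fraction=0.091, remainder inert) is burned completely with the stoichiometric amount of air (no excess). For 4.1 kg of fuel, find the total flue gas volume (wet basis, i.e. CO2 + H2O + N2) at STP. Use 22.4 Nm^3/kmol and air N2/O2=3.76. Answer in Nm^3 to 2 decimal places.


Per kg fuel: CO2 = (C/12 kmol)*22.4 = (0.875/12)*22.4 = 1.63333 Nm^3
Per kg fuel: H2O = (H/2 kmol)*22.4 = (0.091/2)*22.4 = 1.01920 Nm^3
O2 needed per kg fuel = C/12 + H/4 = 0.875/12 + 0.091/4 = 0.09566667 kmol
Per kg fuel: N2 = O2*3.76*22.4 = 0.09566667*3.76*22.4 = 8.05743 Nm^3
Total per kg = 1.63333 + 1.01920 + 8.05743 = 10.70996 Nm^3
Total = 10.70996 * 4.1 = 43.91 Nm^3


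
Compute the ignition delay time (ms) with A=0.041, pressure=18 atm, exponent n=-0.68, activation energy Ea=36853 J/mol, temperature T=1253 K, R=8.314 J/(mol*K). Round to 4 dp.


tau = A * P^n * exp(Ea/(R*T))
P^n = 18^(-0.68) = 0.14009244
Ea/(R*T) = 36853/(8.314*1253) = 3.537625
exp(Ea/(R*T)) = 34.385147
tau = 0.041 * 0.14009244 * 34.385147 = 0.1975 ms


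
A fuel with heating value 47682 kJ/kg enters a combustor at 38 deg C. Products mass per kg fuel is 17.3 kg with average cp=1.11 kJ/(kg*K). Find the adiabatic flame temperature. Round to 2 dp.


T_ad = T_in + Hc / (m_p * cp)
Denominator = 17.3 * 1.11 = 19.2030
Temperature rise = 47682 / 19.2030 = 2483.05 K
T_ad = 38 + 2483.05 = 2521.05 deg C


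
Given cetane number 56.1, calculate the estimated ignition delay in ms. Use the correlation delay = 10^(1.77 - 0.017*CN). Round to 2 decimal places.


delay = 10^(1.77 - 0.017*CN)
Exponent = 1.77 - 0.017*56.1 = 0.8163
delay = 10^0.8163 = 6.55 ms


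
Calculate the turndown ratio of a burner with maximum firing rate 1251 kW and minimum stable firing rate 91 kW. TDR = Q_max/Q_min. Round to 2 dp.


TDR = Q_max / Q_min
TDR = 1251 / 91 = 13.75


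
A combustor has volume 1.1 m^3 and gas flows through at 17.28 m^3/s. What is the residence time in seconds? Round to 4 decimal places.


tau = V / Q_flow
tau = 1.1 / 17.28 = 0.0637 s


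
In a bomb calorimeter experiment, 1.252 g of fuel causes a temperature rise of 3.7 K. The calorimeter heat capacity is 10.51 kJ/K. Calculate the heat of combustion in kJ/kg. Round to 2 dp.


Hc = C_cal * delta_T / m_fuel
Q_released = 10.51 * 3.7 = 38.8870 kJ
m_fuel = 1.252 g = 1.252/1000 kg = 0.001252 kg
Hc = 38.8870 / 0.001252 = 31059.90 kJ/kg


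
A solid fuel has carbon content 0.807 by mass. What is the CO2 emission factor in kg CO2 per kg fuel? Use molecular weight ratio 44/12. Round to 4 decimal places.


EF = C_frac * (M_CO2 / M_C)
EF = 0.807 * (44/12)
EF = 0.807 * 3.666667 = 2.9590 kg_CO2/kg_fuel


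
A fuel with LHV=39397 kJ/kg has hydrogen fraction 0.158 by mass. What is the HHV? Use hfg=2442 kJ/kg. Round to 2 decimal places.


HHV = LHV + hfg * 9 * H
Water addition = 2442 * 9 * 0.158 = 3472.524 kJ/kg
HHV = 39397 + 3472.524 = 42869.52 kJ/kg


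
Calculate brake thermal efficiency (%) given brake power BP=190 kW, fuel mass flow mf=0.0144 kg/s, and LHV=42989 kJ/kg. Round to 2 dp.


eta_BTE = (BP / (mf * LHV)) * 100
Denominator = 0.0144 * 42989 = 619.0416 kW
eta_BTE = (190 / 619.0416) * 100 = 30.69%


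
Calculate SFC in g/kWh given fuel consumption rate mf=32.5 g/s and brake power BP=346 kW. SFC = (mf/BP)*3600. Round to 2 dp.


SFC = (mf / BP) * 3600
Rate = 32.5 / 346 = 0.093931 g/(s*kW)
SFC = 0.093931 * 3600 = 338.15 g/kWh


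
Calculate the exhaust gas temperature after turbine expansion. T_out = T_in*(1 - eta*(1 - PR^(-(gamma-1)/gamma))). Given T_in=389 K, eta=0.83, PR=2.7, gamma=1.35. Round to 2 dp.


T_out = T_in * (1 - eta * (1 - PR^(-(gamma-1)/gamma)))
Exponent = -(1.35-1)/1.35 = -0.25925926
PR^exp = 2.7^(-0.25925926) = 0.77297411
Factor = 1 - 0.83*(1 - 0.77297411) = 0.81156851
T_out = 389 * 0.81156851 = 315.70 K


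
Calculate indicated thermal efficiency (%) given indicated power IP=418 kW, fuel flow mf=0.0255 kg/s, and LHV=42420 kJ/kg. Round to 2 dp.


eta_ith = (IP / (mf * LHV)) * 100
Denominator = 0.0255 * 42420 = 1081.7100 kW
eta_ith = (418 / 1081.7100) * 100 = 38.64%


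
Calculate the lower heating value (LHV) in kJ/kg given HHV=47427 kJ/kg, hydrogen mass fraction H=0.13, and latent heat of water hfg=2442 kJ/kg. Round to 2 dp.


LHV = HHV - hfg * 9 * H
Water correction = 2442 * 9 * 0.13 = 2857.140 kJ/kg
LHV = 47427 - 2857.140 = 44569.86 kJ/kg


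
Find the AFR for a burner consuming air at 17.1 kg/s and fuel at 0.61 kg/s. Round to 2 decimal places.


AFR = m_air / m_fuel
AFR = 17.1 / 0.61 = 28.03


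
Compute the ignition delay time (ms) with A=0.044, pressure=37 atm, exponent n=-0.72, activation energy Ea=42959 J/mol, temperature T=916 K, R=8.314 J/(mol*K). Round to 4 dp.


tau = A * P^n * exp(Ea/(R*T))
P^n = 37^(-0.72) = 0.07428391
Ea/(R*T) = 42959/(8.314*916) = 5.640903
exp(Ea/(R*T)) = 281.717132
tau = 0.044 * 0.07428391 * 281.717132 = 0.9208 ms


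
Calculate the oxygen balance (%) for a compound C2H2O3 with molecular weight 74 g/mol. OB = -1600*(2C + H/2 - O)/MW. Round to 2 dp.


OB = -1600 * (2C + H/2 - O) / MW
Inner = 2*2 + 2/2 - 3 = 2.00
OB = -1600 * 2.00 / 74 = -43.24%


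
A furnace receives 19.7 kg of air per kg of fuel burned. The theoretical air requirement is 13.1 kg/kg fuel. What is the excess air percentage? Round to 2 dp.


Excess air = actual - stoichiometric = 19.7 - 13.1 = 6.60 kg/kg fuel
Excess air % = (excess / stoich) * 100 = (6.60 / 13.1) * 100 = 50.38%


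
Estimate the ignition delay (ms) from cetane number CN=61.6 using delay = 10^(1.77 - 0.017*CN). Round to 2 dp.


delay = 10^(1.77 - 0.017*CN)
Exponent = 1.77 - 0.017*61.6 = 0.7228
delay = 10^0.7228 = 5.28 ms


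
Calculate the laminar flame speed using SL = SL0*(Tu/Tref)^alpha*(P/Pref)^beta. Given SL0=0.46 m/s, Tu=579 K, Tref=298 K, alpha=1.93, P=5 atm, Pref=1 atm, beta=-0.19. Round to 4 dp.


SL = SL0 * (Tu/Tref)^alpha * (P/Pref)^beta
T ratio = 579/298 = 1.94295302
(T ratio)^alpha = 1.94295302^1.93 = 3.603564
(P/Pref)^beta = 5^(-0.19) = 0.736539
SL = 0.46 * 3.603564 * 0.736539 = 1.2209 m/s


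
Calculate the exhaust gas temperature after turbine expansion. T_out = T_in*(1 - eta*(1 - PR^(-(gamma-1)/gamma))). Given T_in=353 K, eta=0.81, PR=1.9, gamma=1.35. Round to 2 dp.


T_out = T_in * (1 - eta * (1 - PR^(-(gamma-1)/gamma)))
Exponent = -(1.35-1)/1.35 = -0.25925926
PR^exp = 1.9^(-0.25925926) = 0.84670193
Factor = 1 - 0.81*(1 - 0.84670193) = 0.87582856
T_out = 353 * 0.87582856 = 309.17 K


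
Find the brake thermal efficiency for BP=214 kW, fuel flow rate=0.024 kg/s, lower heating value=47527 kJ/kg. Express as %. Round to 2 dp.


eta_BTE = (BP / (mf * LHV)) * 100
Denominator = 0.024 * 47527 = 1140.6480 kW
eta_BTE = (214 / 1140.6480) * 100 = 18.76%


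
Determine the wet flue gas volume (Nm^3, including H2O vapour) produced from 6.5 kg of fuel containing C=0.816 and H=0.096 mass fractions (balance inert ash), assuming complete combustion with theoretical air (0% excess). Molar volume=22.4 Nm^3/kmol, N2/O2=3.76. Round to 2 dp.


Per kg fuel: CO2 = (C/12 kmol)*22.4 = (0.816/12)*22.4 = 1.52320 Nm^3
Per kg fuel: H2O = (H/2 kmol)*22.4 = (0.096/2)*22.4 = 1.07520 Nm^3
O2 needed per kg fuel = C/12 + H/4 = 0.816/12 + 0.096/4 = 0.09200000 kmol
Per kg fuel: N2 = O2*3.76*22.4 = 0.09200000*3.76*22.4 = 7.74861 Nm^3
Total per kg = 1.52320 + 1.07520 + 7.74861 = 10.34701 Nm^3
Total = 10.34701 * 6.5 = 67.26 Nm^3


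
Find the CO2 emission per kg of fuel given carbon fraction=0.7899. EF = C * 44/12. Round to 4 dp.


EF = C_frac * (M_CO2 / M_C)
EF = 0.7899 * (44/12)
EF = 0.7899 * 3.666667 = 2.8963 kg_CO2/kg_fuel


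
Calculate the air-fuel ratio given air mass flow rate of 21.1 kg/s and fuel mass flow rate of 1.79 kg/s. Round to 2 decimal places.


AFR = m_air / m_fuel
AFR = 21.1 / 1.79 = 11.79


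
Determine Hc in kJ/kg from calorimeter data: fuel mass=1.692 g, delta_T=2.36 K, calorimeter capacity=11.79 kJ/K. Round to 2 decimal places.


Hc = C_cal * delta_T / m_fuel
Q_released = 11.79 * 2.36 = 27.8244 kJ
m_fuel = 1.692 g = 1.692/1000 kg = 0.001692 kg
Hc = 27.8244 / 0.001692 = 16444.68 kJ/kg


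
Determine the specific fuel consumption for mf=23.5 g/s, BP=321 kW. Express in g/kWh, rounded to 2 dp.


SFC = (mf / BP) * 3600
Rate = 23.5 / 321 = 0.073209 g/(s*kW)
SFC = 0.073209 * 3600 = 263.55 g/kWh
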